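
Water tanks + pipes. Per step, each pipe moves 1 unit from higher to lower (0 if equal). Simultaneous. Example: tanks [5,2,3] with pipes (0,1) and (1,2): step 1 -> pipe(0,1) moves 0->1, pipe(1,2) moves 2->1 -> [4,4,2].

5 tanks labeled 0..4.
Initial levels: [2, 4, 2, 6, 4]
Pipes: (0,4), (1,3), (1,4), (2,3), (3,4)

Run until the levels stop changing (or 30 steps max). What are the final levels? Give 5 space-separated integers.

Answer: 4 4 3 5 2

Derivation:
Step 1: flows [4->0,3->1,1=4,3->2,3->4] -> levels [3 5 3 3 4]
Step 2: flows [4->0,1->3,1->4,2=3,4->3] -> levels [4 3 3 5 3]
Step 3: flows [0->4,3->1,1=4,3->2,3->4] -> levels [3 4 4 2 5]
Step 4: flows [4->0,1->3,4->1,2->3,4->3] -> levels [4 4 3 5 2]
Step 5: flows [0->4,3->1,1->4,3->2,3->4] -> levels [3 4 4 2 5]
  -> period-2 cycle: step 5 state = step 3 state; never stabilizes
  -> state at step 30: (30-3) mod 2 = 1, same as step 4 -> [4 4 3 5 2]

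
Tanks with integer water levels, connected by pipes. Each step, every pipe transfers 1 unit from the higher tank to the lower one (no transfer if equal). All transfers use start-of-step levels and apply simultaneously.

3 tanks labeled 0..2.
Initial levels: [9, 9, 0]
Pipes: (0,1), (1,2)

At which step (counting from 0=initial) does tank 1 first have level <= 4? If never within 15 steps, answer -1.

Answer: -1

Derivation:
Step 1: flows [0=1,1->2] -> levels [9 8 1]
Step 2: flows [0->1,1->2] -> levels [8 8 2]
Step 3: flows [0=1,1->2] -> levels [8 7 3]
Step 4: flows [0->1,1->2] -> levels [7 7 4]
Step 5: flows [0=1,1->2] -> levels [7 6 5]
Step 6: flows [0->1,1->2] -> levels [6 6 6]
Step 7: flows [0=1,1=2] -> levels [6 6 6]
  -> stable; tank 1 stays at 6 > 4
Tank 1 never reaches <=4 within 15 steps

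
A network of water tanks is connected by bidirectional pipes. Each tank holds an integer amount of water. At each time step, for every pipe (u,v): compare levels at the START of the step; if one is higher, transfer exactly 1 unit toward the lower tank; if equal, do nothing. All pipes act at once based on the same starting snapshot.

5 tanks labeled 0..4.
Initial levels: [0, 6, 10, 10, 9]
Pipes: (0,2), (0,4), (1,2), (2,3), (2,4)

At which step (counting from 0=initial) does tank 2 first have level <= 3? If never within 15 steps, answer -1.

Step 1: flows [2->0,4->0,2->1,2=3,2->4] -> levels [2 7 7 10 9]
Step 2: flows [2->0,4->0,1=2,3->2,4->2] -> levels [4 7 8 9 7]
Step 3: flows [2->0,4->0,2->1,3->2,2->4] -> levels [6 8 6 8 7]
Step 4: flows [0=2,4->0,1->2,3->2,4->2] -> levels [7 7 9 7 5]
Step 5: flows [2->0,0->4,2->1,2->3,2->4] -> levels [7 8 5 8 7]
Step 6: flows [0->2,0=4,1->2,3->2,4->2] -> levels [6 7 9 7 6]
Step 7: flows [2->0,0=4,2->1,2->3,2->4] -> levels [7 8 5 8 7]
  -> period-2 cycle (repeats step 5); tank 2 never drops to <=3
Tank 2 never reaches <=3 within 15 steps

Answer: -1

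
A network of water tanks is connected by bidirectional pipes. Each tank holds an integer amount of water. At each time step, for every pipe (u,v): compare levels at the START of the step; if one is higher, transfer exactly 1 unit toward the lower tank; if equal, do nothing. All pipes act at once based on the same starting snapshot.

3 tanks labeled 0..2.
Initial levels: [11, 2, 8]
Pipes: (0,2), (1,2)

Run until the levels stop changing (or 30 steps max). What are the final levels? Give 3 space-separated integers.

Step 1: flows [0->2,2->1] -> levels [10 3 8]
Step 2: flows [0->2,2->1] -> levels [9 4 8]
Step 3: flows [0->2,2->1] -> levels [8 5 8]
Step 4: flows [0=2,2->1] -> levels [8 6 7]
Step 5: flows [0->2,2->1] -> levels [7 7 7]
Step 6: flows [0=2,1=2] -> levels [7 7 7]
  -> stable (no change)

Answer: 7 7 7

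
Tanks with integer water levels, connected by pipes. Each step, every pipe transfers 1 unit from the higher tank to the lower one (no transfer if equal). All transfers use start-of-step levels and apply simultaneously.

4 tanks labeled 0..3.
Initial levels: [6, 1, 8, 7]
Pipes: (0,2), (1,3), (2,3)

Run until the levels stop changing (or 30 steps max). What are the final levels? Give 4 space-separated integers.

Step 1: flows [2->0,3->1,2->3] -> levels [7 2 6 7]
Step 2: flows [0->2,3->1,3->2] -> levels [6 3 8 5]
Step 3: flows [2->0,3->1,2->3] -> levels [7 4 6 5]
Step 4: flows [0->2,3->1,2->3] -> levels [6 5 6 5]
Step 5: flows [0=2,1=3,2->3] -> levels [6 5 5 6]
Step 6: flows [0->2,3->1,3->2] -> levels [5 6 7 4]
Step 7: flows [2->0,1->3,2->3] -> levels [6 5 5 6]
  -> period-2 cycle: step 7 state = step 5 state; never stabilizes
  -> state at step 30: (30-5) mod 2 = 1, same as step 6 -> [5 6 7 4]

Answer: 5 6 7 4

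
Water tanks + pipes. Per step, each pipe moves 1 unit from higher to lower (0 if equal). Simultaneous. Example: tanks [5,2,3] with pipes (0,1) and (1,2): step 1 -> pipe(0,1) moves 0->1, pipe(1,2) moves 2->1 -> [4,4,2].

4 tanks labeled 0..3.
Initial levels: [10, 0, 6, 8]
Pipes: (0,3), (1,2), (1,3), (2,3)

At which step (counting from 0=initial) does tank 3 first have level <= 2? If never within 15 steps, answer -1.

Step 1: flows [0->3,2->1,3->1,3->2] -> levels [9 2 6 7]
Step 2: flows [0->3,2->1,3->1,3->2] -> levels [8 4 6 6]
Step 3: flows [0->3,2->1,3->1,2=3] -> levels [7 6 5 6]
Step 4: flows [0->3,1->2,1=3,3->2] -> levels [6 5 7 6]
Step 5: flows [0=3,2->1,3->1,2->3] -> levels [6 7 5 6]
Step 6: flows [0=3,1->2,1->3,3->2] -> levels [6 5 7 6]
  -> period-2 cycle (repeats step 4); tank 3 never drops to <=2
Tank 3 never reaches <=2 within 15 steps

Answer: -1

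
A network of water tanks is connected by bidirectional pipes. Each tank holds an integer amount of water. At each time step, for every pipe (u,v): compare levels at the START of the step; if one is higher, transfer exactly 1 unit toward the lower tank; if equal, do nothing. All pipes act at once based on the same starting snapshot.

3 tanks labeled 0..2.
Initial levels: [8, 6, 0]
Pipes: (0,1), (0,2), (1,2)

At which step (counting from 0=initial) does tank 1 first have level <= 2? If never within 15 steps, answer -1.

Answer: -1

Derivation:
Step 1: flows [0->1,0->2,1->2] -> levels [6 6 2]
Step 2: flows [0=1,0->2,1->2] -> levels [5 5 4]
Step 3: flows [0=1,0->2,1->2] -> levels [4 4 6]
Step 4: flows [0=1,2->0,2->1] -> levels [5 5 4]
  -> period-2 cycle (repeats step 2); tank 1 never drops to <=2
Tank 1 never reaches <=2 within 15 steps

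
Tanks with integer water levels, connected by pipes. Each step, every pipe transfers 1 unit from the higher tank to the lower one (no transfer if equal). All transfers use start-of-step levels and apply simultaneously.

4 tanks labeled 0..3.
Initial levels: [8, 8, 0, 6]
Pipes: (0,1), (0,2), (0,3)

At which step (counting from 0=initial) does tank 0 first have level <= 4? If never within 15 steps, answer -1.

Answer: 7

Derivation:
Step 1: flows [0=1,0->2,0->3] -> levels [6 8 1 7]
Step 2: flows [1->0,0->2,3->0] -> levels [7 7 2 6]
Step 3: flows [0=1,0->2,0->3] -> levels [5 7 3 7]
Step 4: flows [1->0,0->2,3->0] -> levels [6 6 4 6]
Step 5: flows [0=1,0->2,0=3] -> levels [5 6 5 6]
Step 6: flows [1->0,0=2,3->0] -> levels [7 5 5 5]
Step 7: flows [0->1,0->2,0->3] -> levels [4 6 6 6]
Tank 0 first reaches <=4 at step 7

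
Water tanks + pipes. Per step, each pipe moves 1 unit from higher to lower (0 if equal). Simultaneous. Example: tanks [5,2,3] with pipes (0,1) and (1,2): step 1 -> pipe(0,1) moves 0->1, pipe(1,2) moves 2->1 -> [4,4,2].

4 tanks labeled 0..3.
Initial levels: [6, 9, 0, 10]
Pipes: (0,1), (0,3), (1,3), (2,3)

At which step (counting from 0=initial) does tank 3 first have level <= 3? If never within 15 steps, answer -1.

Answer: -1

Derivation:
Step 1: flows [1->0,3->0,3->1,3->2] -> levels [8 9 1 7]
Step 2: flows [1->0,0->3,1->3,3->2] -> levels [8 7 2 8]
Step 3: flows [0->1,0=3,3->1,3->2] -> levels [7 9 3 6]
Step 4: flows [1->0,0->3,1->3,3->2] -> levels [7 7 4 7]
Step 5: flows [0=1,0=3,1=3,3->2] -> levels [7 7 5 6]
Step 6: flows [0=1,0->3,1->3,3->2] -> levels [6 6 6 7]
Step 7: flows [0=1,3->0,3->1,3->2] -> levels [7 7 7 4]
Step 8: flows [0=1,0->3,1->3,2->3] -> levels [6 6 6 7]
  -> period-2 cycle (repeats step 6); tank 3 never drops to <=3
Tank 3 never reaches <=3 within 15 steps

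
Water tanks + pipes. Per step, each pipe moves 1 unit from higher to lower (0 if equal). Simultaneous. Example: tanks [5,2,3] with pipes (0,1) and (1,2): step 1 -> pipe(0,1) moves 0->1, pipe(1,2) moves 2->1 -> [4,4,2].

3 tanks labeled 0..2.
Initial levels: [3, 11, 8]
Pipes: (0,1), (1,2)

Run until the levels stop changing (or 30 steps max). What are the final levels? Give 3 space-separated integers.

Step 1: flows [1->0,1->2] -> levels [4 9 9]
Step 2: flows [1->0,1=2] -> levels [5 8 9]
Step 3: flows [1->0,2->1] -> levels [6 8 8]
Step 4: flows [1->0,1=2] -> levels [7 7 8]
Step 5: flows [0=1,2->1] -> levels [7 8 7]
Step 6: flows [1->0,1->2] -> levels [8 6 8]
Step 7: flows [0->1,2->1] -> levels [7 8 7]
  -> period-2 cycle: step 7 state = step 5 state; never stabilizes
  -> state at step 30: (30-5) mod 2 = 1, same as step 6 -> [8 6 8]

Answer: 8 6 8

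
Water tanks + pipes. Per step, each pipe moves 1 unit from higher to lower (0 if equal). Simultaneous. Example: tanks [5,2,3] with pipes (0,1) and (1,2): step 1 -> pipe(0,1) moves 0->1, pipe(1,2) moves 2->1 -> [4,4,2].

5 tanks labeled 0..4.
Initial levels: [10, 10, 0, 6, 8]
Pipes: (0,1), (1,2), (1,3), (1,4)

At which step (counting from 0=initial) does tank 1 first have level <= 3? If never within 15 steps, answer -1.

Answer: -1

Derivation:
Step 1: flows [0=1,1->2,1->3,1->4] -> levels [10 7 1 7 9]
Step 2: flows [0->1,1->2,1=3,4->1] -> levels [9 8 2 7 8]
Step 3: flows [0->1,1->2,1->3,1=4] -> levels [8 7 3 8 8]
Step 4: flows [0->1,1->2,3->1,4->1] -> levels [7 9 4 7 7]
Step 5: flows [1->0,1->2,1->3,1->4] -> levels [8 5 5 8 8]
Step 6: flows [0->1,1=2,3->1,4->1] -> levels [7 8 5 7 7]
Step 7: flows [1->0,1->2,1->3,1->4] -> levels [8 4 6 8 8]
Step 8: flows [0->1,2->1,3->1,4->1] -> levels [7 8 5 7 7]
  -> period-2 cycle (repeats step 6); tank 1 never drops to <=3
Tank 1 never reaches <=3 within 15 steps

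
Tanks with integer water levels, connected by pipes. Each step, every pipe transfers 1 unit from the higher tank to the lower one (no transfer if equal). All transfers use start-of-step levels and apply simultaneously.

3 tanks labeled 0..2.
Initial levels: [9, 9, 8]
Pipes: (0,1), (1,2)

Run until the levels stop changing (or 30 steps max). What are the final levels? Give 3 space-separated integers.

Step 1: flows [0=1,1->2] -> levels [9 8 9]
Step 2: flows [0->1,2->1] -> levels [8 10 8]
Step 3: flows [1->0,1->2] -> levels [9 8 9]
  -> period-2 cycle: step 3 state = step 1 state; never stabilizes
  -> state at step 30: (30-1) mod 2 = 1, same as step 2 -> [8 10 8]

Answer: 8 10 8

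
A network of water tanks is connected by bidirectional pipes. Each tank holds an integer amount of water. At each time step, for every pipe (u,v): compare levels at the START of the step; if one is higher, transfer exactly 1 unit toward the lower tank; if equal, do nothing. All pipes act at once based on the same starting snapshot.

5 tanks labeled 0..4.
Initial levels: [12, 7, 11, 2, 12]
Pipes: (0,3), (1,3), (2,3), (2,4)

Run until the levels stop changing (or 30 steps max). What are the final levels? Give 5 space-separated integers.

Answer: 8 8 8 10 10

Derivation:
Step 1: flows [0->3,1->3,2->3,4->2] -> levels [11 6 11 5 11]
Step 2: flows [0->3,1->3,2->3,2=4] -> levels [10 5 10 8 11]
Step 3: flows [0->3,3->1,2->3,4->2] -> levels [9 6 10 9 10]
Step 4: flows [0=3,3->1,2->3,2=4] -> levels [9 7 9 9 10]
Step 5: flows [0=3,3->1,2=3,4->2] -> levels [9 8 10 8 9]
Step 6: flows [0->3,1=3,2->3,2->4] -> levels [8 8 8 10 10]
Step 7: flows [3->0,3->1,3->2,4->2] -> levels [9 9 10 7 9]
Step 8: flows [0->3,1->3,2->3,2->4] -> levels [8 8 8 10 10]
  -> period-2 cycle: step 8 state = step 6 state; never stabilizes
  -> state at step 30: (30-6) mod 2 = 0, same as step 6 -> [8 8 8 10 10]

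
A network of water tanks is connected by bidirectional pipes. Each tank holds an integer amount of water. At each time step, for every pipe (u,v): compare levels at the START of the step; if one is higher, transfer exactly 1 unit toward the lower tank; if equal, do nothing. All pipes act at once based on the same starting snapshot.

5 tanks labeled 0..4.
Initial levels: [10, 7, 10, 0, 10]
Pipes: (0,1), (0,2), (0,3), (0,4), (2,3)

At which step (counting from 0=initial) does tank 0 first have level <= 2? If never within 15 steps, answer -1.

Step 1: flows [0->1,0=2,0->3,0=4,2->3] -> levels [8 8 9 2 10]
Step 2: flows [0=1,2->0,0->3,4->0,2->3] -> levels [9 8 7 4 9]
Step 3: flows [0->1,0->2,0->3,0=4,2->3] -> levels [6 9 7 6 9]
Step 4: flows [1->0,2->0,0=3,4->0,2->3] -> levels [9 8 5 7 8]
Step 5: flows [0->1,0->2,0->3,0->4,3->2] -> levels [5 9 7 7 9]
Step 6: flows [1->0,2->0,3->0,4->0,2=3] -> levels [9 8 6 6 8]
Step 7: flows [0->1,0->2,0->3,0->4,2=3] -> levels [5 9 7 7 9]
  -> period-2 cycle (repeats step 5); tank 0 never drops to <=2
Tank 0 never reaches <=2 within 15 steps

Answer: -1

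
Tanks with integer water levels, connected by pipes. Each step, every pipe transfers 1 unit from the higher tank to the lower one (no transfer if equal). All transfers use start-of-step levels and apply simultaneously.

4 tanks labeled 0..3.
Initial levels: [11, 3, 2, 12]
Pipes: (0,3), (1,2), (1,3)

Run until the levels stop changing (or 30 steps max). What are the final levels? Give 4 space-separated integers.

Answer: 8 8 6 6

Derivation:
Step 1: flows [3->0,1->2,3->1] -> levels [12 3 3 10]
Step 2: flows [0->3,1=2,3->1] -> levels [11 4 3 10]
Step 3: flows [0->3,1->2,3->1] -> levels [10 4 4 10]
Step 4: flows [0=3,1=2,3->1] -> levels [10 5 4 9]
Step 5: flows [0->3,1->2,3->1] -> levels [9 5 5 9]
Step 6: flows [0=3,1=2,3->1] -> levels [9 6 5 8]
Step 7: flows [0->3,1->2,3->1] -> levels [8 6 6 8]
Step 8: flows [0=3,1=2,3->1] -> levels [8 7 6 7]
Step 9: flows [0->3,1->2,1=3] -> levels [7 6 7 8]
Step 10: flows [3->0,2->1,3->1] -> levels [8 8 6 6]
Step 11: flows [0->3,1->2,1->3] -> levels [7 6 7 8]
  -> period-2 cycle: step 11 state = step 9 state; never stabilizes
  -> state at step 30: (30-9) mod 2 = 1, same as step 10 -> [8 8 6 6]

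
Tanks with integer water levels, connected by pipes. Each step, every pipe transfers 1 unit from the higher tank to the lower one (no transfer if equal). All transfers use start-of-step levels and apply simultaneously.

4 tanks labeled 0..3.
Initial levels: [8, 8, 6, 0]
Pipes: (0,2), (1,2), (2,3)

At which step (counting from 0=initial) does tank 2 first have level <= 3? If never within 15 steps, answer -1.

Step 1: flows [0->2,1->2,2->3] -> levels [7 7 7 1]
Step 2: flows [0=2,1=2,2->3] -> levels [7 7 6 2]
Step 3: flows [0->2,1->2,2->3] -> levels [6 6 7 3]
Step 4: flows [2->0,2->1,2->3] -> levels [7 7 4 4]
Step 5: flows [0->2,1->2,2=3] -> levels [6 6 6 4]
Step 6: flows [0=2,1=2,2->3] -> levels [6 6 5 5]
Step 7: flows [0->2,1->2,2=3] -> levels [5 5 7 5]
Step 8: flows [2->0,2->1,2->3] -> levels [6 6 4 6]
Step 9: flows [0->2,1->2,3->2] -> levels [5 5 7 5]
  -> period-2 cycle (repeats step 7); tank 2 never drops to <=3
Tank 2 never reaches <=3 within 15 steps

Answer: -1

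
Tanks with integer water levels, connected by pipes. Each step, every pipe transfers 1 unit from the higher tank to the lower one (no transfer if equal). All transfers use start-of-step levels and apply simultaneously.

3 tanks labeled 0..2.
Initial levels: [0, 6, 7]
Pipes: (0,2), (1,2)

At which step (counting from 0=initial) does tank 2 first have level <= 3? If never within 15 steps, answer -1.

Step 1: flows [2->0,2->1] -> levels [1 7 5]
Step 2: flows [2->0,1->2] -> levels [2 6 5]
Step 3: flows [2->0,1->2] -> levels [3 5 5]
Step 4: flows [2->0,1=2] -> levels [4 5 4]
Step 5: flows [0=2,1->2] -> levels [4 4 5]
Step 6: flows [2->0,2->1] -> levels [5 5 3]
Tank 2 first reaches <=3 at step 6

Answer: 6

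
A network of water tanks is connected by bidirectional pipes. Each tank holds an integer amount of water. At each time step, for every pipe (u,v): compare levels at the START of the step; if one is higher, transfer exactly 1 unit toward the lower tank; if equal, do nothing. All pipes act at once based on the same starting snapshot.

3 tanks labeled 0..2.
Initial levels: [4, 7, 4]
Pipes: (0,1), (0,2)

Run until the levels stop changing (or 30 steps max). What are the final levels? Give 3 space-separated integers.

Answer: 5 5 5

Derivation:
Step 1: flows [1->0,0=2] -> levels [5 6 4]
Step 2: flows [1->0,0->2] -> levels [5 5 5]
Step 3: flows [0=1,0=2] -> levels [5 5 5]
  -> stable (no change)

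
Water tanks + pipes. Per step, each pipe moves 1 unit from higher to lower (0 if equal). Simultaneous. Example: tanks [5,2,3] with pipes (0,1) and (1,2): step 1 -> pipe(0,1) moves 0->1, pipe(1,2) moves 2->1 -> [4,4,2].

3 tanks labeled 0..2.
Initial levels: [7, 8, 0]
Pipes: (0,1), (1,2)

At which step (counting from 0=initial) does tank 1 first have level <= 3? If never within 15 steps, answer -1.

Answer: -1

Derivation:
Step 1: flows [1->0,1->2] -> levels [8 6 1]
Step 2: flows [0->1,1->2] -> levels [7 6 2]
Step 3: flows [0->1,1->2] -> levels [6 6 3]
Step 4: flows [0=1,1->2] -> levels [6 5 4]
Step 5: flows [0->1,1->2] -> levels [5 5 5]
Step 6: flows [0=1,1=2] -> levels [5 5 5]
  -> stable; tank 1 stays at 5 > 3
Tank 1 never reaches <=3 within 15 steps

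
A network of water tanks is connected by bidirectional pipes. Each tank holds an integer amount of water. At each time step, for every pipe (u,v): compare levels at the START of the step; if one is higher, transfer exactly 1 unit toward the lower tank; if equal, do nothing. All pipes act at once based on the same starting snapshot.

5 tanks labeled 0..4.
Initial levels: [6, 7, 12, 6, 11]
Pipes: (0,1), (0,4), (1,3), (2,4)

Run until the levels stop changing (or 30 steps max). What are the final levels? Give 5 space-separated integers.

Answer: 8 9 8 7 10

Derivation:
Step 1: flows [1->0,4->0,1->3,2->4] -> levels [8 5 11 7 11]
Step 2: flows [0->1,4->0,3->1,2=4] -> levels [8 7 11 6 10]
Step 3: flows [0->1,4->0,1->3,2->4] -> levels [8 7 10 7 10]
Step 4: flows [0->1,4->0,1=3,2=4] -> levels [8 8 10 7 9]
Step 5: flows [0=1,4->0,1->3,2->4] -> levels [9 7 9 8 9]
Step 6: flows [0->1,0=4,3->1,2=4] -> levels [8 9 9 7 9]
Step 7: flows [1->0,4->0,1->3,2=4] -> levels [10 7 9 8 8]
Step 8: flows [0->1,0->4,3->1,2->4] -> levels [8 9 8 7 10]
Step 9: flows [1->0,4->0,1->3,4->2] -> levels [10 7 9 8 8]
  -> period-2 cycle: step 9 state = step 7 state; never stabilizes
  -> state at step 30: (30-7) mod 2 = 1, same as step 8 -> [8 9 8 7 10]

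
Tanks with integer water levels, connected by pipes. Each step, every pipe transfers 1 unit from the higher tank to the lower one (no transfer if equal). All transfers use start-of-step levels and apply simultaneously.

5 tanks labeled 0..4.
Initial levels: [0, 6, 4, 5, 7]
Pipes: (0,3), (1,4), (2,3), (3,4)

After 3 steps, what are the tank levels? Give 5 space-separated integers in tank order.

Step 1: flows [3->0,4->1,3->2,4->3] -> levels [1 7 5 4 5]
Step 2: flows [3->0,1->4,2->3,4->3] -> levels [2 6 4 5 5]
Step 3: flows [3->0,1->4,3->2,3=4] -> levels [3 5 5 3 6]

Answer: 3 5 5 3 6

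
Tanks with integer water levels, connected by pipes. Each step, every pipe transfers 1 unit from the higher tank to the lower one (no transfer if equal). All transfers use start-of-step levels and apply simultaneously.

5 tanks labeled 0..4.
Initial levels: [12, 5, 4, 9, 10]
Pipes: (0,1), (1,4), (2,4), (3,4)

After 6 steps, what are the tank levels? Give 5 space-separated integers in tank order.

Answer: 8 9 8 8 7

Derivation:
Step 1: flows [0->1,4->1,4->2,4->3] -> levels [11 7 5 10 7]
Step 2: flows [0->1,1=4,4->2,3->4] -> levels [10 8 6 9 7]
Step 3: flows [0->1,1->4,4->2,3->4] -> levels [9 8 7 8 8]
Step 4: flows [0->1,1=4,4->2,3=4] -> levels [8 9 8 8 7]
Step 5: flows [1->0,1->4,2->4,3->4] -> levels [9 7 7 7 10]
Step 6: flows [0->1,4->1,4->2,4->3] -> levels [8 9 8 8 7]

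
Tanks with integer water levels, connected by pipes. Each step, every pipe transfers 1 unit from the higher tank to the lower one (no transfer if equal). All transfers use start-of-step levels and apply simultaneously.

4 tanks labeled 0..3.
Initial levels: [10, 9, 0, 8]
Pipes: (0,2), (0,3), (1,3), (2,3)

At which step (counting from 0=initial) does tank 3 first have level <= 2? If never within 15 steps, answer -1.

Step 1: flows [0->2,0->3,1->3,3->2] -> levels [8 8 2 9]
Step 2: flows [0->2,3->0,3->1,3->2] -> levels [8 9 4 6]
Step 3: flows [0->2,0->3,1->3,3->2] -> levels [6 8 6 7]
Step 4: flows [0=2,3->0,1->3,3->2] -> levels [7 7 7 6]
Step 5: flows [0=2,0->3,1->3,2->3] -> levels [6 6 6 9]
Step 6: flows [0=2,3->0,3->1,3->2] -> levels [7 7 7 6]
  -> period-2 cycle (repeats step 4); tank 3 never drops to <=2
Tank 3 never reaches <=2 within 15 steps

Answer: -1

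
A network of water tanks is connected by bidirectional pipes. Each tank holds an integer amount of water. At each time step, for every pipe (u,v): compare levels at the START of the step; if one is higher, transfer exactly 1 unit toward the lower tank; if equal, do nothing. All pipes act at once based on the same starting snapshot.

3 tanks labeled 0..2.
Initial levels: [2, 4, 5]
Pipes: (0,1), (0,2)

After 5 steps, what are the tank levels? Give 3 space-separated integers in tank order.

Step 1: flows [1->0,2->0] -> levels [4 3 4]
Step 2: flows [0->1,0=2] -> levels [3 4 4]
Step 3: flows [1->0,2->0] -> levels [5 3 3]
Step 4: flows [0->1,0->2] -> levels [3 4 4]
  -> period-2 cycle: step 4 state = step 2 state
  -> state at step 5: (5-2) mod 2 = 1, same as step 3 -> [5 3 3]

Answer: 5 3 3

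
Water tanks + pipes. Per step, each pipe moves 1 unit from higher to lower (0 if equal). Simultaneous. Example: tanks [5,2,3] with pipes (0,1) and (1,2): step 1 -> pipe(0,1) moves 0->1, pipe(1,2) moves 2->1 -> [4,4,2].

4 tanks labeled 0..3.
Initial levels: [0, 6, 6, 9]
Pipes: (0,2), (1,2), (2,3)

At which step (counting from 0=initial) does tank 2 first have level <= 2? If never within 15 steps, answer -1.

Answer: -1

Derivation:
Step 1: flows [2->0,1=2,3->2] -> levels [1 6 6 8]
Step 2: flows [2->0,1=2,3->2] -> levels [2 6 6 7]
Step 3: flows [2->0,1=2,3->2] -> levels [3 6 6 6]
Step 4: flows [2->0,1=2,2=3] -> levels [4 6 5 6]
Step 5: flows [2->0,1->2,3->2] -> levels [5 5 6 5]
Step 6: flows [2->0,2->1,2->3] -> levels [6 6 3 6]
Step 7: flows [0->2,1->2,3->2] -> levels [5 5 6 5]
  -> period-2 cycle (repeats step 5); tank 2 never drops to <=2
Tank 2 never reaches <=2 within 15 steps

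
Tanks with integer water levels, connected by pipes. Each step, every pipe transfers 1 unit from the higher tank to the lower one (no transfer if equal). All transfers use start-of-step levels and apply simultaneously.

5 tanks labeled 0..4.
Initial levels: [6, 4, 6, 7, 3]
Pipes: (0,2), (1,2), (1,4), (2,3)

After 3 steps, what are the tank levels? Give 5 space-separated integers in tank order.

Step 1: flows [0=2,2->1,1->4,3->2] -> levels [6 4 6 6 4]
Step 2: flows [0=2,2->1,1=4,2=3] -> levels [6 5 5 6 4]
Step 3: flows [0->2,1=2,1->4,3->2] -> levels [5 4 7 5 5]

Answer: 5 4 7 5 5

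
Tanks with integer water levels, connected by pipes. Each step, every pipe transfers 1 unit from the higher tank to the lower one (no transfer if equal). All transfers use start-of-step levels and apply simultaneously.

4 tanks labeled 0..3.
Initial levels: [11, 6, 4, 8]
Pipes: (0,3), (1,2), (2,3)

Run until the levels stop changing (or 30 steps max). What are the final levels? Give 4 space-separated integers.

Step 1: flows [0->3,1->2,3->2] -> levels [10 5 6 8]
Step 2: flows [0->3,2->1,3->2] -> levels [9 6 6 8]
Step 3: flows [0->3,1=2,3->2] -> levels [8 6 7 8]
Step 4: flows [0=3,2->1,3->2] -> levels [8 7 7 7]
Step 5: flows [0->3,1=2,2=3] -> levels [7 7 7 8]
Step 6: flows [3->0,1=2,3->2] -> levels [8 7 8 6]
Step 7: flows [0->3,2->1,2->3] -> levels [7 8 6 8]
Step 8: flows [3->0,1->2,3->2] -> levels [8 7 8 6]
  -> period-2 cycle: step 8 state = step 6 state; never stabilizes
  -> state at step 30: (30-6) mod 2 = 0, same as step 6 -> [8 7 8 6]

Answer: 8 7 8 6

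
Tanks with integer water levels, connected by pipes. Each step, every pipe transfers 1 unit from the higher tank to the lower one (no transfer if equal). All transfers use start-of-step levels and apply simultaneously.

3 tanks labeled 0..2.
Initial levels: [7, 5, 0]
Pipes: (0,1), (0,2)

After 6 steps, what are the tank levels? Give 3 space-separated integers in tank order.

Answer: 4 4 4

Derivation:
Step 1: flows [0->1,0->2] -> levels [5 6 1]
Step 2: flows [1->0,0->2] -> levels [5 5 2]
Step 3: flows [0=1,0->2] -> levels [4 5 3]
Step 4: flows [1->0,0->2] -> levels [4 4 4]
Step 5: flows [0=1,0=2] -> levels [4 4 4]
  -> stable; steps 6..6 unchanged -> [4 4 4]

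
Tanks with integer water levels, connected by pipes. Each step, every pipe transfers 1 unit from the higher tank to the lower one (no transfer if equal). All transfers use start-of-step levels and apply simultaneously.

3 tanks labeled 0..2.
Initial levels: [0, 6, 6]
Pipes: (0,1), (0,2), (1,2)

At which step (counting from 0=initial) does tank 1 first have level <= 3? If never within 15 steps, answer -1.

Step 1: flows [1->0,2->0,1=2] -> levels [2 5 5]
Step 2: flows [1->0,2->0,1=2] -> levels [4 4 4]
Step 3: flows [0=1,0=2,1=2] -> levels [4 4 4]
  -> stable; tank 1 stays at 4 > 3
Tank 1 never reaches <=3 within 15 steps

Answer: -1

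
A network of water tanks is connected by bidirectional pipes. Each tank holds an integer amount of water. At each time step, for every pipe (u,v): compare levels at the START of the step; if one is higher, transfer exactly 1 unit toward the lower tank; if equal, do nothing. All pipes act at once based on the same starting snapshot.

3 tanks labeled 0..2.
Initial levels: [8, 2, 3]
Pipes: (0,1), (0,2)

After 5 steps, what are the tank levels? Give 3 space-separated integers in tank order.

Step 1: flows [0->1,0->2] -> levels [6 3 4]
Step 2: flows [0->1,0->2] -> levels [4 4 5]
Step 3: flows [0=1,2->0] -> levels [5 4 4]
Step 4: flows [0->1,0->2] -> levels [3 5 5]
Step 5: flows [1->0,2->0] -> levels [5 4 4]

Answer: 5 4 4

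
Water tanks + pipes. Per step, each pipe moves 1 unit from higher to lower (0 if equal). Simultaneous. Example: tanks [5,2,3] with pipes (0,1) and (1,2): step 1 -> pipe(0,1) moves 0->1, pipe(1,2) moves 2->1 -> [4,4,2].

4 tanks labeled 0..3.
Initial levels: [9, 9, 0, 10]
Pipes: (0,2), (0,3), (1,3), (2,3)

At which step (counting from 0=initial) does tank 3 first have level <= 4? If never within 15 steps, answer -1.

Step 1: flows [0->2,3->0,3->1,3->2] -> levels [9 10 2 7]
Step 2: flows [0->2,0->3,1->3,3->2] -> levels [7 9 4 8]
Step 3: flows [0->2,3->0,1->3,3->2] -> levels [7 8 6 7]
Step 4: flows [0->2,0=3,1->3,3->2] -> levels [6 7 8 7]
Step 5: flows [2->0,3->0,1=3,2->3] -> levels [8 7 6 7]
Step 6: flows [0->2,0->3,1=3,3->2] -> levels [6 7 8 7]
  -> period-2 cycle (repeats step 4); tank 3 never drops to <=4
Tank 3 never reaches <=4 within 15 steps

Answer: -1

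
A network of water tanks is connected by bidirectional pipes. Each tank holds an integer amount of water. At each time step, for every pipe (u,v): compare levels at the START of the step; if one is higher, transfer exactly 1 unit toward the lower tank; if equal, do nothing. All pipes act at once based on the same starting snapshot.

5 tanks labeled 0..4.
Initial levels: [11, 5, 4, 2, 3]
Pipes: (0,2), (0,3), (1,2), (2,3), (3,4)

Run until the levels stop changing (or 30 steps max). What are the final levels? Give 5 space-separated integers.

Answer: 6 6 3 5 5

Derivation:
Step 1: flows [0->2,0->3,1->2,2->3,4->3] -> levels [9 4 5 5 2]
Step 2: flows [0->2,0->3,2->1,2=3,3->4] -> levels [7 5 5 5 3]
Step 3: flows [0->2,0->3,1=2,2=3,3->4] -> levels [5 5 6 5 4]
Step 4: flows [2->0,0=3,2->1,2->3,3->4] -> levels [6 6 3 5 5]
Step 5: flows [0->2,0->3,1->2,3->2,3=4] -> levels [4 5 6 5 5]
Step 6: flows [2->0,3->0,2->1,2->3,3=4] -> levels [6 6 3 5 5]
  -> period-2 cycle: step 6 state = step 4 state; never stabilizes
  -> state at step 30: (30-4) mod 2 = 0, same as step 4 -> [6 6 3 5 5]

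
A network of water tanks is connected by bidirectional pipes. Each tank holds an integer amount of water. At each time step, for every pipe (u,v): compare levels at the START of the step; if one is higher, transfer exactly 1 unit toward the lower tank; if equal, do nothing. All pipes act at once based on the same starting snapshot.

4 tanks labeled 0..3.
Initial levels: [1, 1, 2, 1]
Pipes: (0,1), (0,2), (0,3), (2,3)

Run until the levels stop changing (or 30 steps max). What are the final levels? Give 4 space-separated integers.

Answer: 0 2 2 1

Derivation:
Step 1: flows [0=1,2->0,0=3,2->3] -> levels [2 1 0 2]
Step 2: flows [0->1,0->2,0=3,3->2] -> levels [0 2 2 1]
Step 3: flows [1->0,2->0,3->0,2->3] -> levels [3 1 0 1]
Step 4: flows [0->1,0->2,0->3,3->2] -> levels [0 2 2 1]
  -> period-2 cycle: step 4 state = step 2 state; never stabilizes
  -> state at step 30: (30-2) mod 2 = 0, same as step 2 -> [0 2 2 1]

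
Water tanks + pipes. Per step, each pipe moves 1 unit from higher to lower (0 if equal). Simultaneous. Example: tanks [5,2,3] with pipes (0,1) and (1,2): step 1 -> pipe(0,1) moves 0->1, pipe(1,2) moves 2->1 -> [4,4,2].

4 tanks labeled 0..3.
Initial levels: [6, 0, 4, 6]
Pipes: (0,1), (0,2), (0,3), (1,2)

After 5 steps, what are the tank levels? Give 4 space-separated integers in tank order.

Step 1: flows [0->1,0->2,0=3,2->1] -> levels [4 2 4 6]
Step 2: flows [0->1,0=2,3->0,2->1] -> levels [4 4 3 5]
Step 3: flows [0=1,0->2,3->0,1->2] -> levels [4 3 5 4]
Step 4: flows [0->1,2->0,0=3,2->1] -> levels [4 5 3 4]
Step 5: flows [1->0,0->2,0=3,1->2] -> levels [4 3 5 4]

Answer: 4 3 5 4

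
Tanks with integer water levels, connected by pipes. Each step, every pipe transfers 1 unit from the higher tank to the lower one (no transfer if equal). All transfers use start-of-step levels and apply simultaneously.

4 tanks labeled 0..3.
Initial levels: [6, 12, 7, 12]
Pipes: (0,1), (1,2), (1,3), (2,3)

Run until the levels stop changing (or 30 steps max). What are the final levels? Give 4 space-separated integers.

Answer: 9 11 9 8

Derivation:
Step 1: flows [1->0,1->2,1=3,3->2] -> levels [7 10 9 11]
Step 2: flows [1->0,1->2,3->1,3->2] -> levels [8 9 11 9]
Step 3: flows [1->0,2->1,1=3,2->3] -> levels [9 9 9 10]
Step 4: flows [0=1,1=2,3->1,3->2] -> levels [9 10 10 8]
Step 5: flows [1->0,1=2,1->3,2->3] -> levels [10 8 9 10]
Step 6: flows [0->1,2->1,3->1,3->2] -> levels [9 11 9 8]
Step 7: flows [1->0,1->2,1->3,2->3] -> levels [10 8 9 10]
  -> period-2 cycle: step 7 state = step 5 state; never stabilizes
  -> state at step 30: (30-5) mod 2 = 1, same as step 6 -> [9 11 9 8]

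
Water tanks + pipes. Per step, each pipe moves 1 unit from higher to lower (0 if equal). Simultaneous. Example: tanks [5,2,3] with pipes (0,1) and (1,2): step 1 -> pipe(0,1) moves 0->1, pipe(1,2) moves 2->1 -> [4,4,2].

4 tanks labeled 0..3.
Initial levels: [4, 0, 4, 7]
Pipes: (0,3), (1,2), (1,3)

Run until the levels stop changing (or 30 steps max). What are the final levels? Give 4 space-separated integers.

Answer: 5 4 3 3

Derivation:
Step 1: flows [3->0,2->1,3->1] -> levels [5 2 3 5]
Step 2: flows [0=3,2->1,3->1] -> levels [5 4 2 4]
Step 3: flows [0->3,1->2,1=3] -> levels [4 3 3 5]
Step 4: flows [3->0,1=2,3->1] -> levels [5 4 3 3]
Step 5: flows [0->3,1->2,1->3] -> levels [4 2 4 5]
Step 6: flows [3->0,2->1,3->1] -> levels [5 4 3 3]
  -> period-2 cycle: step 6 state = step 4 state; never stabilizes
  -> state at step 30: (30-4) mod 2 = 0, same as step 4 -> [5 4 3 3]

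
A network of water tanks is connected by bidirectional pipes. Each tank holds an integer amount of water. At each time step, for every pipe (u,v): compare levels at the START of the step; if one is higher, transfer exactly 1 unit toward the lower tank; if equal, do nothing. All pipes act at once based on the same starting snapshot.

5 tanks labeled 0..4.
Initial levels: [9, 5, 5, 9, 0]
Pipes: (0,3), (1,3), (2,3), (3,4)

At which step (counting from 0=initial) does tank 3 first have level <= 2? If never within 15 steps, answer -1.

Answer: -1

Derivation:
Step 1: flows [0=3,3->1,3->2,3->4] -> levels [9 6 6 6 1]
Step 2: flows [0->3,1=3,2=3,3->4] -> levels [8 6 6 6 2]
Step 3: flows [0->3,1=3,2=3,3->4] -> levels [7 6 6 6 3]
Step 4: flows [0->3,1=3,2=3,3->4] -> levels [6 6 6 6 4]
Step 5: flows [0=3,1=3,2=3,3->4] -> levels [6 6 6 5 5]
Step 6: flows [0->3,1->3,2->3,3=4] -> levels [5 5 5 8 5]
Step 7: flows [3->0,3->1,3->2,3->4] -> levels [6 6 6 4 6]
Step 8: flows [0->3,1->3,2->3,4->3] -> levels [5 5 5 8 5]
  -> period-2 cycle (repeats step 6); tank 3 never drops to <=2
Tank 3 never reaches <=2 within 15 steps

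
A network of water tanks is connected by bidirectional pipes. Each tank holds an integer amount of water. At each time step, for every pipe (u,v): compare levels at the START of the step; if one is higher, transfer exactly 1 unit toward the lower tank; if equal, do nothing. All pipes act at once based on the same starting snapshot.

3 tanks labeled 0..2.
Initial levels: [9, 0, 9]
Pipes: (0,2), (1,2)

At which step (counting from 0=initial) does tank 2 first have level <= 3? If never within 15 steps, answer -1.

Answer: -1

Derivation:
Step 1: flows [0=2,2->1] -> levels [9 1 8]
Step 2: flows [0->2,2->1] -> levels [8 2 8]
Step 3: flows [0=2,2->1] -> levels [8 3 7]
Step 4: flows [0->2,2->1] -> levels [7 4 7]
Step 5: flows [0=2,2->1] -> levels [7 5 6]
Step 6: flows [0->2,2->1] -> levels [6 6 6]
Step 7: flows [0=2,1=2] -> levels [6 6 6]
  -> stable; tank 2 stays at 6 > 3
Tank 2 never reaches <=3 within 15 steps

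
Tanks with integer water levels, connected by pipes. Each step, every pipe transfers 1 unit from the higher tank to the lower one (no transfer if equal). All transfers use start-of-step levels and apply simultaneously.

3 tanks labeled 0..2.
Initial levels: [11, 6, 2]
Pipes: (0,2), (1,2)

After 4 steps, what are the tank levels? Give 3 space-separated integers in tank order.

Step 1: flows [0->2,1->2] -> levels [10 5 4]
Step 2: flows [0->2,1->2] -> levels [9 4 6]
Step 3: flows [0->2,2->1] -> levels [8 5 6]
Step 4: flows [0->2,2->1] -> levels [7 6 6]

Answer: 7 6 6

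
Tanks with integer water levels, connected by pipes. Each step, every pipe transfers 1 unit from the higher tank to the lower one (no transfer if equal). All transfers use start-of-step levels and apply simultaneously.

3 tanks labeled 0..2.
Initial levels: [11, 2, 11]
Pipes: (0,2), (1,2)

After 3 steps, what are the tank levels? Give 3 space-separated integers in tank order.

Answer: 10 5 9

Derivation:
Step 1: flows [0=2,2->1] -> levels [11 3 10]
Step 2: flows [0->2,2->1] -> levels [10 4 10]
Step 3: flows [0=2,2->1] -> levels [10 5 9]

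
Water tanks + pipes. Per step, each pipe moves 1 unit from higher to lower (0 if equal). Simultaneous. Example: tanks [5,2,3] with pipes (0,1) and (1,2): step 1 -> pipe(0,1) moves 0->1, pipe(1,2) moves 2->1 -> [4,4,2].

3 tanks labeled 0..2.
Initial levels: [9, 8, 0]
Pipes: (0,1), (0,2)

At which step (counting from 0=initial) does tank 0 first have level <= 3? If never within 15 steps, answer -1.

Step 1: flows [0->1,0->2] -> levels [7 9 1]
Step 2: flows [1->0,0->2] -> levels [7 8 2]
Step 3: flows [1->0,0->2] -> levels [7 7 3]
Step 4: flows [0=1,0->2] -> levels [6 7 4]
Step 5: flows [1->0,0->2] -> levels [6 6 5]
Step 6: flows [0=1,0->2] -> levels [5 6 6]
Step 7: flows [1->0,2->0] -> levels [7 5 5]
Step 8: flows [0->1,0->2] -> levels [5 6 6]
  -> period-2 cycle (repeats step 6); tank 0 never drops to <=3
Tank 0 never reaches <=3 within 15 steps

Answer: -1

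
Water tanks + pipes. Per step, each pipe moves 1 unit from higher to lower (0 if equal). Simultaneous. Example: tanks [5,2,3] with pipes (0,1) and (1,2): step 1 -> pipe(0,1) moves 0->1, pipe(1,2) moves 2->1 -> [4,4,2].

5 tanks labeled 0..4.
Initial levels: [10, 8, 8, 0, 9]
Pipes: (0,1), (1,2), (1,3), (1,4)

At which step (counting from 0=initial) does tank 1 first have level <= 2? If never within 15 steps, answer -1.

Step 1: flows [0->1,1=2,1->3,4->1] -> levels [9 9 8 1 8]
Step 2: flows [0=1,1->2,1->3,1->4] -> levels [9 6 9 2 9]
Step 3: flows [0->1,2->1,1->3,4->1] -> levels [8 8 8 3 8]
Step 4: flows [0=1,1=2,1->3,1=4] -> levels [8 7 8 4 8]
Step 5: flows [0->1,2->1,1->3,4->1] -> levels [7 9 7 5 7]
Step 6: flows [1->0,1->2,1->3,1->4] -> levels [8 5 8 6 8]
Step 7: flows [0->1,2->1,3->1,4->1] -> levels [7 9 7 5 7]
  -> period-2 cycle (repeats step 5); tank 1 never drops to <=2
Tank 1 never reaches <=2 within 15 steps

Answer: -1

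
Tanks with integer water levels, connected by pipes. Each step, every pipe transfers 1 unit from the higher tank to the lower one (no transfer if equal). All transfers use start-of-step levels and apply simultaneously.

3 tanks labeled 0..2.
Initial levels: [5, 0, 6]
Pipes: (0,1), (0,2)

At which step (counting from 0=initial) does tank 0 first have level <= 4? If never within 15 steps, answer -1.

Step 1: flows [0->1,2->0] -> levels [5 1 5]
Step 2: flows [0->1,0=2] -> levels [4 2 5]
Tank 0 first reaches <=4 at step 2

Answer: 2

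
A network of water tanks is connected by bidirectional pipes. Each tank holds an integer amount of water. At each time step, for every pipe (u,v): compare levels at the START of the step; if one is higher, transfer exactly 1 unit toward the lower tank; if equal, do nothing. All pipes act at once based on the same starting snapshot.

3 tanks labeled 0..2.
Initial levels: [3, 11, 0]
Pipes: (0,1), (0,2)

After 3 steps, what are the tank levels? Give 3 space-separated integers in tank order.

Step 1: flows [1->0,0->2] -> levels [3 10 1]
Step 2: flows [1->0,0->2] -> levels [3 9 2]
Step 3: flows [1->0,0->2] -> levels [3 8 3]

Answer: 3 8 3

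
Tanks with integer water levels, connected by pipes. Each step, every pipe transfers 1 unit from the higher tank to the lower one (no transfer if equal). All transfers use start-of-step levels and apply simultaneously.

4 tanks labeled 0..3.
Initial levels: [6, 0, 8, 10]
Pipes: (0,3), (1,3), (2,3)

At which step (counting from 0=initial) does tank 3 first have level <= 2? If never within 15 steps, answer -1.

Step 1: flows [3->0,3->1,3->2] -> levels [7 1 9 7]
Step 2: flows [0=3,3->1,2->3] -> levels [7 2 8 7]
Step 3: flows [0=3,3->1,2->3] -> levels [7 3 7 7]
Step 4: flows [0=3,3->1,2=3] -> levels [7 4 7 6]
Step 5: flows [0->3,3->1,2->3] -> levels [6 5 6 7]
Step 6: flows [3->0,3->1,3->2] -> levels [7 6 7 4]
Step 7: flows [0->3,1->3,2->3] -> levels [6 5 6 7]
  -> period-2 cycle (repeats step 5); tank 3 never drops to <=2
Tank 3 never reaches <=2 within 15 steps

Answer: -1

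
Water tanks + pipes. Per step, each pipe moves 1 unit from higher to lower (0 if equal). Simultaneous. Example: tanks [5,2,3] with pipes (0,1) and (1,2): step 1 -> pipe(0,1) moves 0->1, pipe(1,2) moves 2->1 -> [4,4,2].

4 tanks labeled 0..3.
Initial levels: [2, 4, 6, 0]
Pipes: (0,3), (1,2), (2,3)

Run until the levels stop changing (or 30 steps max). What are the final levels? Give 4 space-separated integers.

Step 1: flows [0->3,2->1,2->3] -> levels [1 5 4 2]
Step 2: flows [3->0,1->2,2->3] -> levels [2 4 4 2]
Step 3: flows [0=3,1=2,2->3] -> levels [2 4 3 3]
Step 4: flows [3->0,1->2,2=3] -> levels [3 3 4 2]
Step 5: flows [0->3,2->1,2->3] -> levels [2 4 2 4]
Step 6: flows [3->0,1->2,3->2] -> levels [3 3 4 2]
  -> period-2 cycle: step 6 state = step 4 state; never stabilizes
  -> state at step 30: (30-4) mod 2 = 0, same as step 4 -> [3 3 4 2]

Answer: 3 3 4 2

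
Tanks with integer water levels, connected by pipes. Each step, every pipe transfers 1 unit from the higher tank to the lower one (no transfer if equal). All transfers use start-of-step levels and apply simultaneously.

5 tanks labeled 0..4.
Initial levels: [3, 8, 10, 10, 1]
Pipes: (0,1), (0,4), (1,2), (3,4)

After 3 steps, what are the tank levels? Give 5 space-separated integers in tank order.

Answer: 5 7 8 7 5

Derivation:
Step 1: flows [1->0,0->4,2->1,3->4] -> levels [3 8 9 9 3]
Step 2: flows [1->0,0=4,2->1,3->4] -> levels [4 8 8 8 4]
Step 3: flows [1->0,0=4,1=2,3->4] -> levels [5 7 8 7 5]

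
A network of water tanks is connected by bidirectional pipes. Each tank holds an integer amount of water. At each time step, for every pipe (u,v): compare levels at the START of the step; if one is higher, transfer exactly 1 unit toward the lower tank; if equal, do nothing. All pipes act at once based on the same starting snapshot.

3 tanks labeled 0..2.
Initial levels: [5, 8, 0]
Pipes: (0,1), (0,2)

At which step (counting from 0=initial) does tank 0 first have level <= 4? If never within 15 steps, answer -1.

Step 1: flows [1->0,0->2] -> levels [5 7 1]
Step 2: flows [1->0,0->2] -> levels [5 6 2]
Step 3: flows [1->0,0->2] -> levels [5 5 3]
Step 4: flows [0=1,0->2] -> levels [4 5 4]
Tank 0 first reaches <=4 at step 4

Answer: 4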